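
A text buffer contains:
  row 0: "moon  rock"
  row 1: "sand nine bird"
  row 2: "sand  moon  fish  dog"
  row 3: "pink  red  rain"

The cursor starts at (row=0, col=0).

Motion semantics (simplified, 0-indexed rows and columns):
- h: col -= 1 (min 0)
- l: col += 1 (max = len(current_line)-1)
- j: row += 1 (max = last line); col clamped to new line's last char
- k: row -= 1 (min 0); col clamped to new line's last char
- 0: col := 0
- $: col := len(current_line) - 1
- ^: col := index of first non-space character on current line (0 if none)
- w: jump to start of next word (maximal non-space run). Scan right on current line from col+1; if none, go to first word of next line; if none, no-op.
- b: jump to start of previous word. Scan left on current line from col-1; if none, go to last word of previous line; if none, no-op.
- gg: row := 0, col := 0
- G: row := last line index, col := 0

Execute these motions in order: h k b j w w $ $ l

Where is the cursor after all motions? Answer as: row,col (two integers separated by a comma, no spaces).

Answer: 1,13

Derivation:
After 1 (h): row=0 col=0 char='m'
After 2 (k): row=0 col=0 char='m'
After 3 (b): row=0 col=0 char='m'
After 4 (j): row=1 col=0 char='s'
After 5 (w): row=1 col=5 char='n'
After 6 (w): row=1 col=10 char='b'
After 7 ($): row=1 col=13 char='d'
After 8 ($): row=1 col=13 char='d'
After 9 (l): row=1 col=13 char='d'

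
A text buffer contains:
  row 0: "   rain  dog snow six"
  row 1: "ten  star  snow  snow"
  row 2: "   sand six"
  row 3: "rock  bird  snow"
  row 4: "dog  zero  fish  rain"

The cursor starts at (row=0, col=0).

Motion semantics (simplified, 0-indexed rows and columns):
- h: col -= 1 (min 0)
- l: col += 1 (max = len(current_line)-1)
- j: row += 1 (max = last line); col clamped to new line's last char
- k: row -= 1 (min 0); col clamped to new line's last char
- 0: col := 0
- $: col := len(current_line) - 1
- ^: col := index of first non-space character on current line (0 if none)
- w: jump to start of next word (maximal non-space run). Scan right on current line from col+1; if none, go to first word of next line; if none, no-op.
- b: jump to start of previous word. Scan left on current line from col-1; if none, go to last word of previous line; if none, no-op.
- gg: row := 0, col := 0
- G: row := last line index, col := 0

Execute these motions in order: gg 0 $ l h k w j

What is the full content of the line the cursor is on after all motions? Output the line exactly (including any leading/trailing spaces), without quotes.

After 1 (gg): row=0 col=0 char='_'
After 2 (0): row=0 col=0 char='_'
After 3 ($): row=0 col=20 char='x'
After 4 (l): row=0 col=20 char='x'
After 5 (h): row=0 col=19 char='i'
After 6 (k): row=0 col=19 char='i'
After 7 (w): row=1 col=0 char='t'
After 8 (j): row=2 col=0 char='_'

Answer:    sand six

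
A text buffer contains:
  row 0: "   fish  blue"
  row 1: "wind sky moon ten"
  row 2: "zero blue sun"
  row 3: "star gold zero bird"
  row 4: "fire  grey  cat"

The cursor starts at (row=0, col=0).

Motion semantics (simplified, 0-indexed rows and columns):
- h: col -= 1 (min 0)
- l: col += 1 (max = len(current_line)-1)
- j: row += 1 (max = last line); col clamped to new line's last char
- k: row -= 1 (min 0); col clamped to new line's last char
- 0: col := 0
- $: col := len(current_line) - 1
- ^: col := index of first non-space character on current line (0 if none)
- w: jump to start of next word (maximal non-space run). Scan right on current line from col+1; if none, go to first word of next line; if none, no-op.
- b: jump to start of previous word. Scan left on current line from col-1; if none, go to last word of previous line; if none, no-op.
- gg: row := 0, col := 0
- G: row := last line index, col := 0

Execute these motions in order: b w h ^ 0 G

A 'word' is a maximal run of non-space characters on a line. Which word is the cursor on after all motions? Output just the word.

After 1 (b): row=0 col=0 char='_'
After 2 (w): row=0 col=3 char='f'
After 3 (h): row=0 col=2 char='_'
After 4 (^): row=0 col=3 char='f'
After 5 (0): row=0 col=0 char='_'
After 6 (G): row=4 col=0 char='f'

Answer: fire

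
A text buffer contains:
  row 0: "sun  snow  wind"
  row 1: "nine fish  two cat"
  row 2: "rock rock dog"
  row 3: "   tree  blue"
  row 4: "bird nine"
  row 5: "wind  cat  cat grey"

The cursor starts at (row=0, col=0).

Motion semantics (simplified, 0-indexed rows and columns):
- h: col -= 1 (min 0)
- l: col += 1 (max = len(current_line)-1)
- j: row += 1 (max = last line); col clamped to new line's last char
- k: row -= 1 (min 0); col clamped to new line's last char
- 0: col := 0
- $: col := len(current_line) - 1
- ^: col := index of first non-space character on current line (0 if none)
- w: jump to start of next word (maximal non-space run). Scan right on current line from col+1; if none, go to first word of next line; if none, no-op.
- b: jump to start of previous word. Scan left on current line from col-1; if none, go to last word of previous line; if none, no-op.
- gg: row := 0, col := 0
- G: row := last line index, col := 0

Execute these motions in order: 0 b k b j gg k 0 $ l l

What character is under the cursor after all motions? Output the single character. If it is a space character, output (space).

Answer: d

Derivation:
After 1 (0): row=0 col=0 char='s'
After 2 (b): row=0 col=0 char='s'
After 3 (k): row=0 col=0 char='s'
After 4 (b): row=0 col=0 char='s'
After 5 (j): row=1 col=0 char='n'
After 6 (gg): row=0 col=0 char='s'
After 7 (k): row=0 col=0 char='s'
After 8 (0): row=0 col=0 char='s'
After 9 ($): row=0 col=14 char='d'
After 10 (l): row=0 col=14 char='d'
After 11 (l): row=0 col=14 char='d'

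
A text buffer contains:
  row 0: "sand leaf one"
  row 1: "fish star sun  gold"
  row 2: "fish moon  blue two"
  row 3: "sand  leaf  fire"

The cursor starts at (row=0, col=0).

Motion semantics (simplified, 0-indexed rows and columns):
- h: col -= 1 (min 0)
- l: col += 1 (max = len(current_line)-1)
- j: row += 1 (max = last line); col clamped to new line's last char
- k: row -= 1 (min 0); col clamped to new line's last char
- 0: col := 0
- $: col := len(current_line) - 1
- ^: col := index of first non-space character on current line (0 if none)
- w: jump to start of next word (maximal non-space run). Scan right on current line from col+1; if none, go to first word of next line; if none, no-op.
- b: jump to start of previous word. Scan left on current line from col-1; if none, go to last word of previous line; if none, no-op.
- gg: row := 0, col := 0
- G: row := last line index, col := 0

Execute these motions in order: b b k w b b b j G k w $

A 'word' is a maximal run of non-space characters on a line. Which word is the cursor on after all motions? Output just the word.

After 1 (b): row=0 col=0 char='s'
After 2 (b): row=0 col=0 char='s'
After 3 (k): row=0 col=0 char='s'
After 4 (w): row=0 col=5 char='l'
After 5 (b): row=0 col=0 char='s'
After 6 (b): row=0 col=0 char='s'
After 7 (b): row=0 col=0 char='s'
After 8 (j): row=1 col=0 char='f'
After 9 (G): row=3 col=0 char='s'
After 10 (k): row=2 col=0 char='f'
After 11 (w): row=2 col=5 char='m'
After 12 ($): row=2 col=18 char='o'

Answer: two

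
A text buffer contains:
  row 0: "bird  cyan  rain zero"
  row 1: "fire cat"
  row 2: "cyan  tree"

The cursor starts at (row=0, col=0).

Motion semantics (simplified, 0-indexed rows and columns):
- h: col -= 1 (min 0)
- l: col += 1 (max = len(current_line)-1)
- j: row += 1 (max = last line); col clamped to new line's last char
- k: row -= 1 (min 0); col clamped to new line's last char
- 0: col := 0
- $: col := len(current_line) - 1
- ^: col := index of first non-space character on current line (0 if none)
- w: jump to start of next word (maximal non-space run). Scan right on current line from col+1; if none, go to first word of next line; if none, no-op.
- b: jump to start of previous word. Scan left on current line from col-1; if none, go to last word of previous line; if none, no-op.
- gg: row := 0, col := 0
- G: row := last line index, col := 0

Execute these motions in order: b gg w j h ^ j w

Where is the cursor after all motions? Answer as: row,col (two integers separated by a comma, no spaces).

Answer: 2,6

Derivation:
After 1 (b): row=0 col=0 char='b'
After 2 (gg): row=0 col=0 char='b'
After 3 (w): row=0 col=6 char='c'
After 4 (j): row=1 col=6 char='a'
After 5 (h): row=1 col=5 char='c'
After 6 (^): row=1 col=0 char='f'
After 7 (j): row=2 col=0 char='c'
After 8 (w): row=2 col=6 char='t'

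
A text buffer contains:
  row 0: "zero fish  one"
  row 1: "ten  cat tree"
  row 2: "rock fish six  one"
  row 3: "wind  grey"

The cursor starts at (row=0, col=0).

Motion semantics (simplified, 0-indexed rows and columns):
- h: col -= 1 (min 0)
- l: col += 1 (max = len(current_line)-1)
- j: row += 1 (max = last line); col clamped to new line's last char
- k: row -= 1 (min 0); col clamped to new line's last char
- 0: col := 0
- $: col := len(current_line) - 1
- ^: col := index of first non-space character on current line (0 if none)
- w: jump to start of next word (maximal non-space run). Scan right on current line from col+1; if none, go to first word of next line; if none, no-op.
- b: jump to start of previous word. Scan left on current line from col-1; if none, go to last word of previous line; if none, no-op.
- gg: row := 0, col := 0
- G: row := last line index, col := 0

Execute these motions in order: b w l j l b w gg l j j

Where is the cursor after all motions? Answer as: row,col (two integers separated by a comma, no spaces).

After 1 (b): row=0 col=0 char='z'
After 2 (w): row=0 col=5 char='f'
After 3 (l): row=0 col=6 char='i'
After 4 (j): row=1 col=6 char='a'
After 5 (l): row=1 col=7 char='t'
After 6 (b): row=1 col=5 char='c'
After 7 (w): row=1 col=9 char='t'
After 8 (gg): row=0 col=0 char='z'
After 9 (l): row=0 col=1 char='e'
After 10 (j): row=1 col=1 char='e'
After 11 (j): row=2 col=1 char='o'

Answer: 2,1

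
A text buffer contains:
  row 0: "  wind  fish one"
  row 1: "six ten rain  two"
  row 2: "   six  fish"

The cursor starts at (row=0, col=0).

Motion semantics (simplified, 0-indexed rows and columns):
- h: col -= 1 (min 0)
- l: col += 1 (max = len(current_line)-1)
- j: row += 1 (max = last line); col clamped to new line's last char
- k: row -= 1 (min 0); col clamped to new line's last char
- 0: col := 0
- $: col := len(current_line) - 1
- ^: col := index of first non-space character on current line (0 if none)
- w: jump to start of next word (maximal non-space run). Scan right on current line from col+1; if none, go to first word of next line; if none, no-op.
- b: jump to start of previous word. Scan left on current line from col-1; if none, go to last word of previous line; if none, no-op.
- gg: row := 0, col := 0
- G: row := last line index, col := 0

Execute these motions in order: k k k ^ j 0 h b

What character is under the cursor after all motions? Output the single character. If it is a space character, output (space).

Answer: o

Derivation:
After 1 (k): row=0 col=0 char='_'
After 2 (k): row=0 col=0 char='_'
After 3 (k): row=0 col=0 char='_'
After 4 (^): row=0 col=2 char='w'
After 5 (j): row=1 col=2 char='x'
After 6 (0): row=1 col=0 char='s'
After 7 (h): row=1 col=0 char='s'
After 8 (b): row=0 col=13 char='o'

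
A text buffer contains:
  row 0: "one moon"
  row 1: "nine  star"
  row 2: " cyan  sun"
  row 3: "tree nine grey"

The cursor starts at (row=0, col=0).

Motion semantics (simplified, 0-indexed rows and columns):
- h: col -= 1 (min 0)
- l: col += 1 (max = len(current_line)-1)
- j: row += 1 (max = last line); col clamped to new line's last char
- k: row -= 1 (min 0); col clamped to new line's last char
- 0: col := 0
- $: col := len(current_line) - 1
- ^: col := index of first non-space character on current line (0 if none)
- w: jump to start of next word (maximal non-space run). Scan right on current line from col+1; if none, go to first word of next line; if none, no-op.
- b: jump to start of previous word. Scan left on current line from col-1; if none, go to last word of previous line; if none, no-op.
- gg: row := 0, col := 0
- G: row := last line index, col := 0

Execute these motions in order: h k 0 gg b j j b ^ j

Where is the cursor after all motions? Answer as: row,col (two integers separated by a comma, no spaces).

Answer: 2,0

Derivation:
After 1 (h): row=0 col=0 char='o'
After 2 (k): row=0 col=0 char='o'
After 3 (0): row=0 col=0 char='o'
After 4 (gg): row=0 col=0 char='o'
After 5 (b): row=0 col=0 char='o'
After 6 (j): row=1 col=0 char='n'
After 7 (j): row=2 col=0 char='_'
After 8 (b): row=1 col=6 char='s'
After 9 (^): row=1 col=0 char='n'
After 10 (j): row=2 col=0 char='_'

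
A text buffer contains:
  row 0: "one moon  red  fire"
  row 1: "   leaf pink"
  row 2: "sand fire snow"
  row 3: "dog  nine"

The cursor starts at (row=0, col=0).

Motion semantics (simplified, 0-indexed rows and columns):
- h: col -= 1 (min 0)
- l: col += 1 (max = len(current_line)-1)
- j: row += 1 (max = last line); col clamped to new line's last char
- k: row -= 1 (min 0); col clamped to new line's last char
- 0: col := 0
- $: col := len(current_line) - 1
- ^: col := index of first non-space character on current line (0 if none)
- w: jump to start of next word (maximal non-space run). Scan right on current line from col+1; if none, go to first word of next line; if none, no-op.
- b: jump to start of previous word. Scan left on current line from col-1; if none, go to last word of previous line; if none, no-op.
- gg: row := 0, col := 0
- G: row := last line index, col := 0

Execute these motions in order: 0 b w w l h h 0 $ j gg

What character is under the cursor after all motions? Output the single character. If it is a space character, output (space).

Answer: o

Derivation:
After 1 (0): row=0 col=0 char='o'
After 2 (b): row=0 col=0 char='o'
After 3 (w): row=0 col=4 char='m'
After 4 (w): row=0 col=10 char='r'
After 5 (l): row=0 col=11 char='e'
After 6 (h): row=0 col=10 char='r'
After 7 (h): row=0 col=9 char='_'
After 8 (0): row=0 col=0 char='o'
After 9 ($): row=0 col=18 char='e'
After 10 (j): row=1 col=11 char='k'
After 11 (gg): row=0 col=0 char='o'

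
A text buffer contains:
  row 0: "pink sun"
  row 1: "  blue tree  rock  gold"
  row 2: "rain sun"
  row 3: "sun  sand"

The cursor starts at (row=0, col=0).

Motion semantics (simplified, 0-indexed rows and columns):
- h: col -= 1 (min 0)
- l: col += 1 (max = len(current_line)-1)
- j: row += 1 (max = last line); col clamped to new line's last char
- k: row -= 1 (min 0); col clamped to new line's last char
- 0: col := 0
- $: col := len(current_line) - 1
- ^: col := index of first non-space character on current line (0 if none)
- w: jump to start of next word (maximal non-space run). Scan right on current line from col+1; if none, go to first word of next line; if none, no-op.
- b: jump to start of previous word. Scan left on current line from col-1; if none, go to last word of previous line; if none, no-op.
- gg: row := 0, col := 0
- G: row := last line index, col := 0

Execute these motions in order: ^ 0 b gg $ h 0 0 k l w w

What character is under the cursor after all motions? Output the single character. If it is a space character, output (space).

After 1 (^): row=0 col=0 char='p'
After 2 (0): row=0 col=0 char='p'
After 3 (b): row=0 col=0 char='p'
After 4 (gg): row=0 col=0 char='p'
After 5 ($): row=0 col=7 char='n'
After 6 (h): row=0 col=6 char='u'
After 7 (0): row=0 col=0 char='p'
After 8 (0): row=0 col=0 char='p'
After 9 (k): row=0 col=0 char='p'
After 10 (l): row=0 col=1 char='i'
After 11 (w): row=0 col=5 char='s'
After 12 (w): row=1 col=2 char='b'

Answer: b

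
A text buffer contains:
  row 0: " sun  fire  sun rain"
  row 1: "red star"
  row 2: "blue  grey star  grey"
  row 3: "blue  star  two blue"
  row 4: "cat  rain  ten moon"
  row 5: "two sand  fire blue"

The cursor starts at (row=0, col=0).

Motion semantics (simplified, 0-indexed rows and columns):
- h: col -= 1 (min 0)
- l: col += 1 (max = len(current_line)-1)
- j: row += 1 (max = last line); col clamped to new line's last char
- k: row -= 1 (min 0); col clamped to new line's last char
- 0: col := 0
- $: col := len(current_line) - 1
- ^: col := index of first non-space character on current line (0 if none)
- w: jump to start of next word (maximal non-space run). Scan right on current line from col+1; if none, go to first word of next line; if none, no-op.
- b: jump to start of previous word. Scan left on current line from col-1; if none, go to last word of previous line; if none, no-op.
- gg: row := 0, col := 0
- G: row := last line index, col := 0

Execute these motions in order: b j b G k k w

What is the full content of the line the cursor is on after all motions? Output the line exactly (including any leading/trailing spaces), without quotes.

Answer: blue  star  two blue

Derivation:
After 1 (b): row=0 col=0 char='_'
After 2 (j): row=1 col=0 char='r'
After 3 (b): row=0 col=16 char='r'
After 4 (G): row=5 col=0 char='t'
After 5 (k): row=4 col=0 char='c'
After 6 (k): row=3 col=0 char='b'
After 7 (w): row=3 col=6 char='s'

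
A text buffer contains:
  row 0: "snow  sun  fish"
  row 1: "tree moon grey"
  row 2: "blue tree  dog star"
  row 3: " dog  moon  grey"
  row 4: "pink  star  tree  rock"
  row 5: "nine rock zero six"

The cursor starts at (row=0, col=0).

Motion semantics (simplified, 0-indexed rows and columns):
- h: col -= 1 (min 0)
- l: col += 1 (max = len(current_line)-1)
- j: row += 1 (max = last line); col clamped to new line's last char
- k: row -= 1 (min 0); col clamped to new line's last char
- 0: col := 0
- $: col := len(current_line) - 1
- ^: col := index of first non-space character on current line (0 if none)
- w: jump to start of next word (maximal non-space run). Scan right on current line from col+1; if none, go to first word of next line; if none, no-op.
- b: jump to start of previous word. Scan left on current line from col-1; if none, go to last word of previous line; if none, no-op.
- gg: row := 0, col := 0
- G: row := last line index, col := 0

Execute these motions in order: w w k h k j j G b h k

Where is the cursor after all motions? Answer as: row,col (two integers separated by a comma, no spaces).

After 1 (w): row=0 col=6 char='s'
After 2 (w): row=0 col=11 char='f'
After 3 (k): row=0 col=11 char='f'
After 4 (h): row=0 col=10 char='_'
After 5 (k): row=0 col=10 char='_'
After 6 (j): row=1 col=10 char='g'
After 7 (j): row=2 col=10 char='_'
After 8 (G): row=5 col=0 char='n'
After 9 (b): row=4 col=18 char='r'
After 10 (h): row=4 col=17 char='_'
After 11 (k): row=3 col=15 char='y'

Answer: 3,15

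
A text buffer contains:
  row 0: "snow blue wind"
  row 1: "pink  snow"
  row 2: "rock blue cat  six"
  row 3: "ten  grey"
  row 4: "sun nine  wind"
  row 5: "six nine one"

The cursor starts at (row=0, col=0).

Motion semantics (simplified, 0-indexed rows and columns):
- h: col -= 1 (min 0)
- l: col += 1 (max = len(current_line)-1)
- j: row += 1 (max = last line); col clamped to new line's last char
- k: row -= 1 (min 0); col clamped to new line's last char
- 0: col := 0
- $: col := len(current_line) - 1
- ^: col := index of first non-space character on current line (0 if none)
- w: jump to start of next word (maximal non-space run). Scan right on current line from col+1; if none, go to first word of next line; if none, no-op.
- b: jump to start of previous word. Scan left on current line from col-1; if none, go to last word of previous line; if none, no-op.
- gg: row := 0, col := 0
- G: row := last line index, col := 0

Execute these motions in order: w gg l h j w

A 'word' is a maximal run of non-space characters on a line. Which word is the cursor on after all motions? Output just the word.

After 1 (w): row=0 col=5 char='b'
After 2 (gg): row=0 col=0 char='s'
After 3 (l): row=0 col=1 char='n'
After 4 (h): row=0 col=0 char='s'
After 5 (j): row=1 col=0 char='p'
After 6 (w): row=1 col=6 char='s'

Answer: snow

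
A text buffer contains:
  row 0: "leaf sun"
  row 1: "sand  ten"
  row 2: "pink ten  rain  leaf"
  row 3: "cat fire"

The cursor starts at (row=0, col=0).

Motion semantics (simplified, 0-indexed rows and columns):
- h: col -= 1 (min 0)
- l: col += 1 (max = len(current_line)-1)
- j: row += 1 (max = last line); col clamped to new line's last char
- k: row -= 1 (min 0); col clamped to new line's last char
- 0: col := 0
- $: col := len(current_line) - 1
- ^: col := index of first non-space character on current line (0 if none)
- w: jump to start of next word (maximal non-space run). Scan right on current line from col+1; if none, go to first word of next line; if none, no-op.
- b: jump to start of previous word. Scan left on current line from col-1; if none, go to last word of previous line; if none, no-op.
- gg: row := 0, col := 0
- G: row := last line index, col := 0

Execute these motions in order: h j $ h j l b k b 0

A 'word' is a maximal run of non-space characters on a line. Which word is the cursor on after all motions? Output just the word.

Answer: sand

Derivation:
After 1 (h): row=0 col=0 char='l'
After 2 (j): row=1 col=0 char='s'
After 3 ($): row=1 col=8 char='n'
After 4 (h): row=1 col=7 char='e'
After 5 (j): row=2 col=7 char='n'
After 6 (l): row=2 col=8 char='_'
After 7 (b): row=2 col=5 char='t'
After 8 (k): row=1 col=5 char='_'
After 9 (b): row=1 col=0 char='s'
After 10 (0): row=1 col=0 char='s'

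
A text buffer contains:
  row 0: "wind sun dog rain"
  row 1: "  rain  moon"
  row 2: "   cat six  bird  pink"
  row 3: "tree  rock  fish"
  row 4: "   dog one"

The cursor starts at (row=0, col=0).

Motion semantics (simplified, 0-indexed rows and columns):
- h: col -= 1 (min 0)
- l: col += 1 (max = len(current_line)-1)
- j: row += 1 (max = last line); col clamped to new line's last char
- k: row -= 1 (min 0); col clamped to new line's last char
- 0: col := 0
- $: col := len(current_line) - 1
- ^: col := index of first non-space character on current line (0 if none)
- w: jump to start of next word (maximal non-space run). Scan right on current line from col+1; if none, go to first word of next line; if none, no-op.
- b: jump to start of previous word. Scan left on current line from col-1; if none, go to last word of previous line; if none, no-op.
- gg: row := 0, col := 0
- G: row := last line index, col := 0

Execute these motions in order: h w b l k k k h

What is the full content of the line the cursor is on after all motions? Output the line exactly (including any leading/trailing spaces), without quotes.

After 1 (h): row=0 col=0 char='w'
After 2 (w): row=0 col=5 char='s'
After 3 (b): row=0 col=0 char='w'
After 4 (l): row=0 col=1 char='i'
After 5 (k): row=0 col=1 char='i'
After 6 (k): row=0 col=1 char='i'
After 7 (k): row=0 col=1 char='i'
After 8 (h): row=0 col=0 char='w'

Answer: wind sun dog rain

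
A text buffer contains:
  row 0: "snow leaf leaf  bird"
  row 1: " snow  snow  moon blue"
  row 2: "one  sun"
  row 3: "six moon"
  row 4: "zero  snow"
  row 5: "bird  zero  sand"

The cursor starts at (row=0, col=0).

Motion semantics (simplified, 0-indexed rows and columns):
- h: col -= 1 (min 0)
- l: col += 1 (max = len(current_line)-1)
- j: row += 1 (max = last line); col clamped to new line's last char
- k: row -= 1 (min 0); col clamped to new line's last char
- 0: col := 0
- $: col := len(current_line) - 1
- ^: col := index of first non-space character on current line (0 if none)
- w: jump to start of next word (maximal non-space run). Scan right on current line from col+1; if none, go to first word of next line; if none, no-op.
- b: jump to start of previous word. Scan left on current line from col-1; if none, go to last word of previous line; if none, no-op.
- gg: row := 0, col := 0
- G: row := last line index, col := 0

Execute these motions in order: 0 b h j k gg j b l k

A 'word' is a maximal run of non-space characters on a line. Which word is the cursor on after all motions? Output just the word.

After 1 (0): row=0 col=0 char='s'
After 2 (b): row=0 col=0 char='s'
After 3 (h): row=0 col=0 char='s'
After 4 (j): row=1 col=0 char='_'
After 5 (k): row=0 col=0 char='s'
After 6 (gg): row=0 col=0 char='s'
After 7 (j): row=1 col=0 char='_'
After 8 (b): row=0 col=16 char='b'
After 9 (l): row=0 col=17 char='i'
After 10 (k): row=0 col=17 char='i'

Answer: bird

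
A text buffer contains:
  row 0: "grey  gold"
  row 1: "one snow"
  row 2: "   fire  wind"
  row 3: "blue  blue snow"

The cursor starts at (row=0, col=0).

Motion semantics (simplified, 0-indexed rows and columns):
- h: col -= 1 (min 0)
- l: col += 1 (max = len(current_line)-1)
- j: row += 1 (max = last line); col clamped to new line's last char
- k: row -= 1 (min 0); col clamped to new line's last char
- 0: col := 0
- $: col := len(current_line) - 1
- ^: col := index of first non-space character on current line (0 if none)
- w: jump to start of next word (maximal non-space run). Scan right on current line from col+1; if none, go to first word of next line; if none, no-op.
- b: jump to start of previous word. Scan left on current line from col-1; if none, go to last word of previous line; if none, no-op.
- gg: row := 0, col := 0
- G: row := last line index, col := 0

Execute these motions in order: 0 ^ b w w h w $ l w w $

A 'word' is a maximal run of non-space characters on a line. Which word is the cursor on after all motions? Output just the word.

Answer: wind

Derivation:
After 1 (0): row=0 col=0 char='g'
After 2 (^): row=0 col=0 char='g'
After 3 (b): row=0 col=0 char='g'
After 4 (w): row=0 col=6 char='g'
After 5 (w): row=1 col=0 char='o'
After 6 (h): row=1 col=0 char='o'
After 7 (w): row=1 col=4 char='s'
After 8 ($): row=1 col=7 char='w'
After 9 (l): row=1 col=7 char='w'
After 10 (w): row=2 col=3 char='f'
After 11 (w): row=2 col=9 char='w'
After 12 ($): row=2 col=12 char='d'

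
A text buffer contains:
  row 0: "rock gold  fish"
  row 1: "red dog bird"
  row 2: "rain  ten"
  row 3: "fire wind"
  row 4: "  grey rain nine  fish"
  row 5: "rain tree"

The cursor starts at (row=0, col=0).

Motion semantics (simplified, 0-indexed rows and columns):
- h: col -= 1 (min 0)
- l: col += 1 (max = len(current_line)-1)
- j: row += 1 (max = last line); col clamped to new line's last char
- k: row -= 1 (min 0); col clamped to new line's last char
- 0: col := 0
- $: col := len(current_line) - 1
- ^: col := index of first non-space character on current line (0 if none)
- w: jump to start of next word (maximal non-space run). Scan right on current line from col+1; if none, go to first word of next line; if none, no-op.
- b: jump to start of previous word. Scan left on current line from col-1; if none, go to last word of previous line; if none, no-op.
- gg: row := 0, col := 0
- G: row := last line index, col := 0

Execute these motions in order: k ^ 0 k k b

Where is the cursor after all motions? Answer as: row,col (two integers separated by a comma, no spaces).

Answer: 0,0

Derivation:
After 1 (k): row=0 col=0 char='r'
After 2 (^): row=0 col=0 char='r'
After 3 (0): row=0 col=0 char='r'
After 4 (k): row=0 col=0 char='r'
After 5 (k): row=0 col=0 char='r'
After 6 (b): row=0 col=0 char='r'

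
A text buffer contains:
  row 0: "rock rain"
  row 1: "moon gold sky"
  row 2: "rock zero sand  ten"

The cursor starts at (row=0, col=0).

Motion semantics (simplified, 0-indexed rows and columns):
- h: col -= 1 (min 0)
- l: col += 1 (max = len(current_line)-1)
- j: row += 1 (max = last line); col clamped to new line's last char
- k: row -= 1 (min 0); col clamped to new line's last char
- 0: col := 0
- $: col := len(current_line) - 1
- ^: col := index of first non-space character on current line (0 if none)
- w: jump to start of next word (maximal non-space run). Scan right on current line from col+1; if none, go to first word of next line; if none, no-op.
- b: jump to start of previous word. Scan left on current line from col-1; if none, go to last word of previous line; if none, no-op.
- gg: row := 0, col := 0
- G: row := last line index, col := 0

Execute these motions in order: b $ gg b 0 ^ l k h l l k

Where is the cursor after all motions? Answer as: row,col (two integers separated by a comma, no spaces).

Answer: 0,2

Derivation:
After 1 (b): row=0 col=0 char='r'
After 2 ($): row=0 col=8 char='n'
After 3 (gg): row=0 col=0 char='r'
After 4 (b): row=0 col=0 char='r'
After 5 (0): row=0 col=0 char='r'
After 6 (^): row=0 col=0 char='r'
After 7 (l): row=0 col=1 char='o'
After 8 (k): row=0 col=1 char='o'
After 9 (h): row=0 col=0 char='r'
After 10 (l): row=0 col=1 char='o'
After 11 (l): row=0 col=2 char='c'
After 12 (k): row=0 col=2 char='c'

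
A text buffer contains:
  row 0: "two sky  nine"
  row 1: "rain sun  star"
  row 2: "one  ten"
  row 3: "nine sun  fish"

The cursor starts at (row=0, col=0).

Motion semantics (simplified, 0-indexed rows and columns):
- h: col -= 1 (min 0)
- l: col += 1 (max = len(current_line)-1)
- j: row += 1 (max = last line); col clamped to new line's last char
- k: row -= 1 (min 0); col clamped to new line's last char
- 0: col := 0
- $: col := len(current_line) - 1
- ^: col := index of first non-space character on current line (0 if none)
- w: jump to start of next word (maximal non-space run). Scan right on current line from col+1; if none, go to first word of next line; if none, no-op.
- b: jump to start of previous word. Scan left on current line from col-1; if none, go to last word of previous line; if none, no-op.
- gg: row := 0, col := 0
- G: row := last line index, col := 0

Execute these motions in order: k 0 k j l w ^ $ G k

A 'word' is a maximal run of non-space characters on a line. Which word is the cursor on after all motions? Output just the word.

Answer: one

Derivation:
After 1 (k): row=0 col=0 char='t'
After 2 (0): row=0 col=0 char='t'
After 3 (k): row=0 col=0 char='t'
After 4 (j): row=1 col=0 char='r'
After 5 (l): row=1 col=1 char='a'
After 6 (w): row=1 col=5 char='s'
After 7 (^): row=1 col=0 char='r'
After 8 ($): row=1 col=13 char='r'
After 9 (G): row=3 col=0 char='n'
After 10 (k): row=2 col=0 char='o'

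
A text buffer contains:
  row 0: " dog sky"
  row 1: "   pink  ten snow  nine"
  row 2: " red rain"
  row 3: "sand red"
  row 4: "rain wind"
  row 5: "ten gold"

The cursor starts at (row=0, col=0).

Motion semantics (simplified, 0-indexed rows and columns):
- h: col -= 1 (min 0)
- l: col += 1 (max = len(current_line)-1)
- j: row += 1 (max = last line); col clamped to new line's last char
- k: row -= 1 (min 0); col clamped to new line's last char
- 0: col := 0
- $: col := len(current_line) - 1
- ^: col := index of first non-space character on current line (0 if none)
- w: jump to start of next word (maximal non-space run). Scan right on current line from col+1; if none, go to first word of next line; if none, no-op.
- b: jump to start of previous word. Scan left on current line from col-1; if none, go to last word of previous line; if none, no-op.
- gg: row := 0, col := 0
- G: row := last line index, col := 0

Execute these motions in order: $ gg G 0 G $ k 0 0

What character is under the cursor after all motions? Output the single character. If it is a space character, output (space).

Answer: r

Derivation:
After 1 ($): row=0 col=7 char='y'
After 2 (gg): row=0 col=0 char='_'
After 3 (G): row=5 col=0 char='t'
After 4 (0): row=5 col=0 char='t'
After 5 (G): row=5 col=0 char='t'
After 6 ($): row=5 col=7 char='d'
After 7 (k): row=4 col=7 char='n'
After 8 (0): row=4 col=0 char='r'
After 9 (0): row=4 col=0 char='r'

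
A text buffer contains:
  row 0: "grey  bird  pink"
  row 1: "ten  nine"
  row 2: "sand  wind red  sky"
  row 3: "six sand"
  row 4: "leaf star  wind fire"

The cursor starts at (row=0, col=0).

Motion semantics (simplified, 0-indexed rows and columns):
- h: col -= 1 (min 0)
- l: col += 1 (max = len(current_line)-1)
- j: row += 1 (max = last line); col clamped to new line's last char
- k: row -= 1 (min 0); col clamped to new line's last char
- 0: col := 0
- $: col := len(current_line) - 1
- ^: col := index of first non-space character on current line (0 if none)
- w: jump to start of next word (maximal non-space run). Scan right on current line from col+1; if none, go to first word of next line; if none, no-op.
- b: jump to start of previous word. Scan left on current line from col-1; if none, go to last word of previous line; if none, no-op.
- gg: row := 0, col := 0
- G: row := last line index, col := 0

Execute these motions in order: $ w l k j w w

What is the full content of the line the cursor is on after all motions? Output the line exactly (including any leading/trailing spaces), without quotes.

After 1 ($): row=0 col=15 char='k'
After 2 (w): row=1 col=0 char='t'
After 3 (l): row=1 col=1 char='e'
After 4 (k): row=0 col=1 char='r'
After 5 (j): row=1 col=1 char='e'
After 6 (w): row=1 col=5 char='n'
After 7 (w): row=2 col=0 char='s'

Answer: sand  wind red  sky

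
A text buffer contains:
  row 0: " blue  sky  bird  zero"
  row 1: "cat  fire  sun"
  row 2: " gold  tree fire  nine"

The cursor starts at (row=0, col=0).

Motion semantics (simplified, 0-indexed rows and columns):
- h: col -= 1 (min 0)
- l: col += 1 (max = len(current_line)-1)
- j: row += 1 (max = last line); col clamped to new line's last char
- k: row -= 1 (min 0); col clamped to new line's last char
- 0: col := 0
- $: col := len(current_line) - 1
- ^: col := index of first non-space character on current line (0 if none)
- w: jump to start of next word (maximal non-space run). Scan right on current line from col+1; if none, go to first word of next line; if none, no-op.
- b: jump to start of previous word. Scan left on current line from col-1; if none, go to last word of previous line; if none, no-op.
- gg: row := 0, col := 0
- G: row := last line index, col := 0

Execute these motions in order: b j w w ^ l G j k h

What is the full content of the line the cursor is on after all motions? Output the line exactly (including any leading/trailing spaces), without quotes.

After 1 (b): row=0 col=0 char='_'
After 2 (j): row=1 col=0 char='c'
After 3 (w): row=1 col=5 char='f'
After 4 (w): row=1 col=11 char='s'
After 5 (^): row=1 col=0 char='c'
After 6 (l): row=1 col=1 char='a'
After 7 (G): row=2 col=0 char='_'
After 8 (j): row=2 col=0 char='_'
After 9 (k): row=1 col=0 char='c'
After 10 (h): row=1 col=0 char='c'

Answer: cat  fire  sun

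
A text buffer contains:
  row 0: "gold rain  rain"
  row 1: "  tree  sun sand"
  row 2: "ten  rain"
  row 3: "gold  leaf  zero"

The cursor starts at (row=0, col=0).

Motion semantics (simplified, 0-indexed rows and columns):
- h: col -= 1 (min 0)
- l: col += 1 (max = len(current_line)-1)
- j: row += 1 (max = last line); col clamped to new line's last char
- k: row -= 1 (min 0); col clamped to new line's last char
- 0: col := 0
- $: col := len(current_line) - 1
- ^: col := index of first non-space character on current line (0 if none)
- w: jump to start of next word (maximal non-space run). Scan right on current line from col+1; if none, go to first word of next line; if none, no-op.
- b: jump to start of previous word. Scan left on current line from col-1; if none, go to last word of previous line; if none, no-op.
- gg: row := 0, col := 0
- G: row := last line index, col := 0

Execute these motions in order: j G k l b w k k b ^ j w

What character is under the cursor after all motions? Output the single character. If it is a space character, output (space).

Answer: t

Derivation:
After 1 (j): row=1 col=0 char='_'
After 2 (G): row=3 col=0 char='g'
After 3 (k): row=2 col=0 char='t'
After 4 (l): row=2 col=1 char='e'
After 5 (b): row=2 col=0 char='t'
After 6 (w): row=2 col=5 char='r'
After 7 (k): row=1 col=5 char='e'
After 8 (k): row=0 col=5 char='r'
After 9 (b): row=0 col=0 char='g'
After 10 (^): row=0 col=0 char='g'
After 11 (j): row=1 col=0 char='_'
After 12 (w): row=1 col=2 char='t'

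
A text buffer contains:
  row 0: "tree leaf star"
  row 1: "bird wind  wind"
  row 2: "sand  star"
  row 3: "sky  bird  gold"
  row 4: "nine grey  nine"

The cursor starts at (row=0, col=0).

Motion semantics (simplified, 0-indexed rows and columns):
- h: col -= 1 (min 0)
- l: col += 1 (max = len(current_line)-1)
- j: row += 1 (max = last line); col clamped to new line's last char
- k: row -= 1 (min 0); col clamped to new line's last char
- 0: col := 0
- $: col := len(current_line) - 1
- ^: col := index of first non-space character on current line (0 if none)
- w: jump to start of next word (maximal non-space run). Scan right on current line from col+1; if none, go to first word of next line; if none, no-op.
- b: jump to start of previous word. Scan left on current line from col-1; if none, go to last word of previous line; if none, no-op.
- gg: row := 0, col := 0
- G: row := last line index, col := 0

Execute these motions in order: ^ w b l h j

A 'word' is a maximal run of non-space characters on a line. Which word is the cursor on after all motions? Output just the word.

After 1 (^): row=0 col=0 char='t'
After 2 (w): row=0 col=5 char='l'
After 3 (b): row=0 col=0 char='t'
After 4 (l): row=0 col=1 char='r'
After 5 (h): row=0 col=0 char='t'
After 6 (j): row=1 col=0 char='b'

Answer: bird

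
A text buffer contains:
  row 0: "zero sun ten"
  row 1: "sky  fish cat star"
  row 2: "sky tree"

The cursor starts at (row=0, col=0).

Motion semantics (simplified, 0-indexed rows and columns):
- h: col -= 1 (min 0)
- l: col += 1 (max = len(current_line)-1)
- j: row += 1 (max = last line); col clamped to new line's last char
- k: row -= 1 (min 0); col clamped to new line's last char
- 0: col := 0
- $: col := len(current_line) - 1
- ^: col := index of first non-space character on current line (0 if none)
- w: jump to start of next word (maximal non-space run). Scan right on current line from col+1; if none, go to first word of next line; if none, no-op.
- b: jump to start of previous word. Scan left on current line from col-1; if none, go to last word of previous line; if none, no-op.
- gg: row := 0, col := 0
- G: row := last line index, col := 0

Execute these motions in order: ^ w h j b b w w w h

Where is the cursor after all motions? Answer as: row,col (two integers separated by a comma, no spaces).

Answer: 1,9

Derivation:
After 1 (^): row=0 col=0 char='z'
After 2 (w): row=0 col=5 char='s'
After 3 (h): row=0 col=4 char='_'
After 4 (j): row=1 col=4 char='_'
After 5 (b): row=1 col=0 char='s'
After 6 (b): row=0 col=9 char='t'
After 7 (w): row=1 col=0 char='s'
After 8 (w): row=1 col=5 char='f'
After 9 (w): row=1 col=10 char='c'
After 10 (h): row=1 col=9 char='_'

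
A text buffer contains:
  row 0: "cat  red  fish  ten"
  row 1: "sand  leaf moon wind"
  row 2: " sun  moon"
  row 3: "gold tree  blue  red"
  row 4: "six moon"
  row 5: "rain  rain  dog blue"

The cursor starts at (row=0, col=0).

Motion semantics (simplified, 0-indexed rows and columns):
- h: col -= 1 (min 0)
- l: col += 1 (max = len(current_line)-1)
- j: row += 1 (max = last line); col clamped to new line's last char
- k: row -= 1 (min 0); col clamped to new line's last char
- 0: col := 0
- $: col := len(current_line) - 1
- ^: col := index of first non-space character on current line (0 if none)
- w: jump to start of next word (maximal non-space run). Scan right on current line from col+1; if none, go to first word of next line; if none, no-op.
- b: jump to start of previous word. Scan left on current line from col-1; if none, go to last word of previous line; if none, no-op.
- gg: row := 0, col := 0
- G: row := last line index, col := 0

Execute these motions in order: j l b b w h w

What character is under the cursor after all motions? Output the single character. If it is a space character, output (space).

After 1 (j): row=1 col=0 char='s'
After 2 (l): row=1 col=1 char='a'
After 3 (b): row=1 col=0 char='s'
After 4 (b): row=0 col=16 char='t'
After 5 (w): row=1 col=0 char='s'
After 6 (h): row=1 col=0 char='s'
After 7 (w): row=1 col=6 char='l'

Answer: l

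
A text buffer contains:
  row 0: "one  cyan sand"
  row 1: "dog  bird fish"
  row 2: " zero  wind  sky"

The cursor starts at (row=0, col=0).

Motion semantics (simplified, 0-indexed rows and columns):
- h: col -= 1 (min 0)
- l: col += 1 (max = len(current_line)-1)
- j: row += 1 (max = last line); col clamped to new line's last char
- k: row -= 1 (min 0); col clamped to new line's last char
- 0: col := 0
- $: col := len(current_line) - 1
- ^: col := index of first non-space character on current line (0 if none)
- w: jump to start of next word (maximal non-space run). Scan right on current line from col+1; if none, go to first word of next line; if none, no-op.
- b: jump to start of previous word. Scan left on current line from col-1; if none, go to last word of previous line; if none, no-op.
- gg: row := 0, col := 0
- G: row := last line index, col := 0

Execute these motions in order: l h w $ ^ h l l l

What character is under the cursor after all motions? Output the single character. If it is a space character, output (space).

Answer: (space)

Derivation:
After 1 (l): row=0 col=1 char='n'
After 2 (h): row=0 col=0 char='o'
After 3 (w): row=0 col=5 char='c'
After 4 ($): row=0 col=13 char='d'
After 5 (^): row=0 col=0 char='o'
After 6 (h): row=0 col=0 char='o'
After 7 (l): row=0 col=1 char='n'
After 8 (l): row=0 col=2 char='e'
After 9 (l): row=0 col=3 char='_'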